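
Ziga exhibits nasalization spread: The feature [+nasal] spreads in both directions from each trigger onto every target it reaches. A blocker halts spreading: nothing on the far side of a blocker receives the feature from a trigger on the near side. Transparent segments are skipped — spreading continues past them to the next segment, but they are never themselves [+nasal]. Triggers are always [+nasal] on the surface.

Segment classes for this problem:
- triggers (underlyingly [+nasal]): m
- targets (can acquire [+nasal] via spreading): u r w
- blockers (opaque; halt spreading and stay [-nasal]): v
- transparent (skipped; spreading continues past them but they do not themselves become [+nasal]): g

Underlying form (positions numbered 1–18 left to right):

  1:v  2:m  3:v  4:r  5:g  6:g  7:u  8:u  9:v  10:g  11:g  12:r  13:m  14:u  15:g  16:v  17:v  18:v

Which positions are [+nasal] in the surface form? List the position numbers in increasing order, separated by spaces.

From /m/ at 2 rightward: 3 /v/ blocks.
From /m/ at 2 leftward: 1 /v/ blocks.
From /m/ at 13 rightward: 14 /u/ → [+nasal]; 15 /g/ transparent; 16 /v/ blocks.
From /m/ at 13 leftward: 12 /r/ → [+nasal]; 11 /g/ transparent; 10 /g/ transparent; 9 /v/ blocks.
Targets with no active source: positions 4 7 8 stay [-nasal].

2 12 13 14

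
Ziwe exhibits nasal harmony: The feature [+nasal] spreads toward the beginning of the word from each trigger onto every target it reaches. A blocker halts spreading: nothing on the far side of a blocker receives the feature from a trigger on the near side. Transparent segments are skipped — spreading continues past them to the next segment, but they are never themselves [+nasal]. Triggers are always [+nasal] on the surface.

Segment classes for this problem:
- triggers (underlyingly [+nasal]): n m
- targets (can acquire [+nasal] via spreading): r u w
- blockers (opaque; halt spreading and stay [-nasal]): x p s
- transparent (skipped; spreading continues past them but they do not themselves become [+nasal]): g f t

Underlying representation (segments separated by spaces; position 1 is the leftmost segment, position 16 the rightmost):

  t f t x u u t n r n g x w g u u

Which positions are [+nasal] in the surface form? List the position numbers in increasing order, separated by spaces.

5 6 8 9 10

From /n/ at 8 leftward: 7 /t/ transparent; 6 /u/ → [+nasal]; 5 /u/ → [+nasal]; 4 /x/ blocks.
From /n/ at 10 leftward: 9 /r/ → [+nasal]; 8 /n/ is itself a trigger — this domain ends here.
Targets with no active source: positions 13 15 16 stay [-nasal].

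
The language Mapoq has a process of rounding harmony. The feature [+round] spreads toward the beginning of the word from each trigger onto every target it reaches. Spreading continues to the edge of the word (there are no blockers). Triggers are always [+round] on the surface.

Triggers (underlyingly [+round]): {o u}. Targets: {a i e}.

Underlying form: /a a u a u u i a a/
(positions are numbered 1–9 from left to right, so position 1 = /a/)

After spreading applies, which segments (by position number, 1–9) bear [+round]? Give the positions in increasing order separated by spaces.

From /u/ at 3 leftward: 2 /a/ → [+round]; 1 /a/ → [+round]; word edge.
From /u/ at 5 leftward: 4 /a/ → [+round]; 3 /u/ is itself a trigger — this domain ends here.
From /u/ at 6 leftward: 5 /u/ is itself a trigger — this domain ends here.
Targets with no active source: positions 7 8 9 stay [-round].

1 2 3 4 5 6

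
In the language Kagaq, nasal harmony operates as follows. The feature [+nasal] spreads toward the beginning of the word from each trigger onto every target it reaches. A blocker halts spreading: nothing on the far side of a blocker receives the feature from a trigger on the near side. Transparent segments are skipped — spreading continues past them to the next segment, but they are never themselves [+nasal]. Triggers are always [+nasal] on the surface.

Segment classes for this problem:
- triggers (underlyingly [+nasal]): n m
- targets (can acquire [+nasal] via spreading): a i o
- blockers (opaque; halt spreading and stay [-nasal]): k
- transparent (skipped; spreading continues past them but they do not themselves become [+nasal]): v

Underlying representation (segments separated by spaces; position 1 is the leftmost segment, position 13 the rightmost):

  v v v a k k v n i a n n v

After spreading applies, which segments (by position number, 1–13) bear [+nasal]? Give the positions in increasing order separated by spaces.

8 9 10 11 12

From /n/ at 8 leftward: 7 /v/ transparent; 6 /k/ blocks.
From /n/ at 11 leftward: 10 /a/ → [+nasal]; 9 /i/ → [+nasal]; 8 /n/ is itself a trigger — this domain ends here.
From /n/ at 12 leftward: 11 /n/ is itself a trigger — this domain ends here.
Target with no active source: position 4 stays [-nasal].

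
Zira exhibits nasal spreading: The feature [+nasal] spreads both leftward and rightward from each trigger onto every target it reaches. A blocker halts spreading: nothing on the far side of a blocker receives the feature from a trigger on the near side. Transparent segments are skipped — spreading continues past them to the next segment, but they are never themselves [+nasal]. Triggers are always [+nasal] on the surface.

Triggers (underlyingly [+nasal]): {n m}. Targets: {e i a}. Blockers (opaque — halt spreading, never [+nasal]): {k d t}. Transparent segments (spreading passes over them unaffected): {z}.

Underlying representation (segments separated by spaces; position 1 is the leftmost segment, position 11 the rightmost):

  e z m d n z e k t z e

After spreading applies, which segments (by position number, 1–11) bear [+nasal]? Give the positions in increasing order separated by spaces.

From /m/ at 3 rightward: 4 /d/ blocks.
From /m/ at 3 leftward: 2 /z/ transparent; 1 /e/ → [+nasal]; word edge.
From /n/ at 5 rightward: 6 /z/ transparent; 7 /e/ → [+nasal]; 8 /k/ blocks.
From /n/ at 5 leftward: 4 /d/ blocks.
Target with no active source: position 11 stays [-nasal].

1 3 5 7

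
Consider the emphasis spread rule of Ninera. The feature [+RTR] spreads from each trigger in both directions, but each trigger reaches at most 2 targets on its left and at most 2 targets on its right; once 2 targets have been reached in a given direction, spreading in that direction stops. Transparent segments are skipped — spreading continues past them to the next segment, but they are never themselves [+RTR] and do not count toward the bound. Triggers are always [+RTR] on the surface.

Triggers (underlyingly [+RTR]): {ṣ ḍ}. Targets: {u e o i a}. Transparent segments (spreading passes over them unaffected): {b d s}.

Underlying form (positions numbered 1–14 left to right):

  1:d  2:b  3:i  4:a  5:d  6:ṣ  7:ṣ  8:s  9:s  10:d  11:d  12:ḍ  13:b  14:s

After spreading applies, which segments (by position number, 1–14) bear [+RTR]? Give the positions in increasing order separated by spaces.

From /ṣ/ at 6 rightward: 7 /ṣ/ is itself a trigger — this domain ends here.
From /ṣ/ at 6 leftward: 5 /d/ transparent; 4 /a/ → [+RTR]; 3 /i/ → [+RTR]; bound reached.
From /ṣ/ at 7 rightward: 8 /s/ transparent; 9 /s/ transparent; 10 /d/ transparent; 11 /d/ transparent; 12 /ḍ/ is itself a trigger — this domain ends here.
From /ṣ/ at 7 leftward: 6 /ṣ/ is itself a trigger — this domain ends here.
From /ḍ/ at 12 rightward: 13 /b/ transparent; 14 /s/ transparent; word edge.
From /ḍ/ at 12 leftward: 11 /d/ transparent; 10 /d/ transparent; 9 /s/ transparent; 8 /s/ transparent; 7 /ṣ/ is itself a trigger — this domain ends here.

3 4 6 7 12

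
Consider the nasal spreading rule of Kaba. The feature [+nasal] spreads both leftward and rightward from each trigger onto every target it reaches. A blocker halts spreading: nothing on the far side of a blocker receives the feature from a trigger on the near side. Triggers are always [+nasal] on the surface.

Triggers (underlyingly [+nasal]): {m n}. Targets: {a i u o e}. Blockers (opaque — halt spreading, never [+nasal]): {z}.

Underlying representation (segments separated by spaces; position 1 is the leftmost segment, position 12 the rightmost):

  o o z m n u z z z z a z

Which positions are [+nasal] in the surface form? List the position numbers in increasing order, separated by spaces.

4 5 6

From /m/ at 4 rightward: 5 /n/ is itself a trigger — this domain ends here.
From /m/ at 4 leftward: 3 /z/ blocks.
From /n/ at 5 rightward: 6 /u/ → [+nasal]; 7 /z/ blocks.
From /n/ at 5 leftward: 4 /m/ is itself a trigger — this domain ends here.
Targets with no active source: positions 1 2 11 stay [-nasal].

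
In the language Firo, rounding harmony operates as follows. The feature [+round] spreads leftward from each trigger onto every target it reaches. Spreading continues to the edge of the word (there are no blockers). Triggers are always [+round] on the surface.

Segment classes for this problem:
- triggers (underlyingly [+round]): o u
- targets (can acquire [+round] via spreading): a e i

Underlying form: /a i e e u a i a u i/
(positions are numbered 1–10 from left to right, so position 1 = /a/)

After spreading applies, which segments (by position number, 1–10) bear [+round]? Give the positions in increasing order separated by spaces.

1 2 3 4 5 6 7 8 9

From /u/ at 5 leftward: 4 /e/ → [+round]; 3 /e/ → [+round]; 2 /i/ → [+round]; 1 /a/ → [+round]; word edge.
From /u/ at 9 leftward: 8 /a/ → [+round]; 7 /i/ → [+round]; 6 /a/ → [+round]; 5 /u/ is itself a trigger — this domain ends here.
Target with no active source: position 10 stays [-round].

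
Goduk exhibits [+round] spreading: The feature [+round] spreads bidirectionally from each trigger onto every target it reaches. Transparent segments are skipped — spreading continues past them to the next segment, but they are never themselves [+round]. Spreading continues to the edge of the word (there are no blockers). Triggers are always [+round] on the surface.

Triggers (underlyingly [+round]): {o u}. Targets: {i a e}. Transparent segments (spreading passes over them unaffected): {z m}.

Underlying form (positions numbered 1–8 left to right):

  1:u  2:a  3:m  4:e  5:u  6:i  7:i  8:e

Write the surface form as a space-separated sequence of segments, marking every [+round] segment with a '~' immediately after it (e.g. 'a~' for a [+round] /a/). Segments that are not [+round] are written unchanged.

From /u/ at 1 rightward: 2 /a/ → [+round]; 3 /m/ transparent; 4 /e/ → [+round]; 5 /u/ is itself a trigger — this domain ends here.
From /u/ at 1 leftward: word edge.
From /u/ at 5 rightward: 6 /i/ → [+round]; 7 /i/ → [+round]; 8 /e/ → [+round]; word edge.
From /u/ at 5 leftward: 4 /e/ → [+round]; 3 /m/ transparent; 2 /a/ → [+round]; 1 /u/ is itself a trigger — this domain ends here.
[+round] positions on the surface: 1 2 4 5 6 7 8.

u~ a~ m e~ u~ i~ i~ e~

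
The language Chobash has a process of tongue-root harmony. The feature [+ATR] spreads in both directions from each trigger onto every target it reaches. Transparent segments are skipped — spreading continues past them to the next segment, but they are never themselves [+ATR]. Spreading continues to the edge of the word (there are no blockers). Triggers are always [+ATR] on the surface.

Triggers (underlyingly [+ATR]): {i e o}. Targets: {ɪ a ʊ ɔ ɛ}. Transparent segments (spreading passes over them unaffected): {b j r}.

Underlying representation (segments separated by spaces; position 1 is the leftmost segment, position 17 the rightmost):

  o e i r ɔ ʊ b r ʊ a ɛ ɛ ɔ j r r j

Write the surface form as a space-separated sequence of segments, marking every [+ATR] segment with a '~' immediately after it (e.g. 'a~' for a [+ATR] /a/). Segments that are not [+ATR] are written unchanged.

From /o/ at 1 rightward: 2 /e/ is itself a trigger — this domain ends here.
From /o/ at 1 leftward: word edge.
From /e/ at 2 rightward: 3 /i/ is itself a trigger — this domain ends here.
From /e/ at 2 leftward: 1 /o/ is itself a trigger — this domain ends here.
From /i/ at 3 rightward: 4 /r/ transparent; 5 /ɔ/ → [+ATR]; 6 /ʊ/ → [+ATR]; 7 /b/ transparent; 8 /r/ transparent; 9 /ʊ/ → [+ATR]; 10 /a/ → [+ATR]; 11 /ɛ/ → [+ATR]; 12 /ɛ/ → [+ATR]; 13 /ɔ/ → [+ATR]; 14 /j/ transparent; 15 /r/ transparent; 16 /r/ transparent; 17 /j/ transparent; word edge.
From /i/ at 3 leftward: 2 /e/ is itself a trigger — this domain ends here.
[+ATR] positions on the surface: 1 2 3 5 6 9 10 11 12 13.

o~ e~ i~ r ɔ~ ʊ~ b r ʊ~ a~ ɛ~ ɛ~ ɔ~ j r r j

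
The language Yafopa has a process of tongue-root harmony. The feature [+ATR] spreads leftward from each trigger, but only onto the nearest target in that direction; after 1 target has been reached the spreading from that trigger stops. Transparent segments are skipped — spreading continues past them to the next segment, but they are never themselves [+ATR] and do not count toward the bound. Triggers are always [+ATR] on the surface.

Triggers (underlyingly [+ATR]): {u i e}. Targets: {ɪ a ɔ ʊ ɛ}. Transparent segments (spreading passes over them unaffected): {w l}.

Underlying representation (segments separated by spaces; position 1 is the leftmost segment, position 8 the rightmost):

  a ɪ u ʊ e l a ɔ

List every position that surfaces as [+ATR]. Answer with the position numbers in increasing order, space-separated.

2 3 4 5

From /u/ at 3 leftward: 2 /ɪ/ → [+ATR]; bound reached.
From /e/ at 5 leftward: 4 /ʊ/ → [+ATR]; bound reached.
Targets with no active source: positions 1 7 8 stay [-ATR].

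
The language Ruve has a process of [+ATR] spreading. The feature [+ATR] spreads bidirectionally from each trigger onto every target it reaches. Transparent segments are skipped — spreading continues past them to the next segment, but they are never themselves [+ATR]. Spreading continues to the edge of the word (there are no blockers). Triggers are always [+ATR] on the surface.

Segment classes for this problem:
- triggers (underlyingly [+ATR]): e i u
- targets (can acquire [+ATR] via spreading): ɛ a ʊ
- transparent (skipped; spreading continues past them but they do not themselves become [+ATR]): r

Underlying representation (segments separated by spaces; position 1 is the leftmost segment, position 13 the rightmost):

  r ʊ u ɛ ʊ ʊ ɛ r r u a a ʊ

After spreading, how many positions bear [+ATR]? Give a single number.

From /u/ at 3 rightward: 4 /ɛ/ → [+ATR]; 5 /ʊ/ → [+ATR]; 6 /ʊ/ → [+ATR]; 7 /ɛ/ → [+ATR]; 8 /r/ transparent; 9 /r/ transparent; 10 /u/ is itself a trigger — this domain ends here.
From /u/ at 3 leftward: 2 /ʊ/ → [+ATR]; 1 /r/ transparent; word edge.
From /u/ at 10 rightward: 11 /a/ → [+ATR]; 12 /a/ → [+ATR]; 13 /ʊ/ → [+ATR]; word edge.
From /u/ at 10 leftward: 9 /r/ transparent; 8 /r/ transparent; 7 /ɛ/ → [+ATR]; 6 /ʊ/ → [+ATR]; 5 /ʊ/ → [+ATR]; 4 /ɛ/ → [+ATR]; 3 /u/ is itself a trigger — this domain ends here.
[+ATR] positions on the surface: 2 3 4 5 6 7 10 11 12 13.

10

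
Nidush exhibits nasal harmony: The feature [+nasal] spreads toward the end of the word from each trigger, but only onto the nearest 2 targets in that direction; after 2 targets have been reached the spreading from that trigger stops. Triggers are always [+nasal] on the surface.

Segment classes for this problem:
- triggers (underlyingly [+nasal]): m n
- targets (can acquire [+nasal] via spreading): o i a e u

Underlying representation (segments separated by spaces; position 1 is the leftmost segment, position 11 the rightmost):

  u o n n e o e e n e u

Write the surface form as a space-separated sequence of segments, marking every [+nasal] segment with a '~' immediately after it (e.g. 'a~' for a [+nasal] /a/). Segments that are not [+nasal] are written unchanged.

From /n/ at 3 rightward: 4 /n/ is itself a trigger — this domain ends here.
From /n/ at 4 rightward: 5 /e/ → [+nasal]; 6 /o/ → [+nasal]; bound reached.
From /n/ at 9 rightward: 10 /e/ → [+nasal]; 11 /u/ → [+nasal]; bound reached.
Targets with no active source: positions 1 2 7 8 stay [-nasal].
[+nasal] positions on the surface: 3 4 5 6 9 10 11.

u o n~ n~ e~ o~ e e n~ e~ u~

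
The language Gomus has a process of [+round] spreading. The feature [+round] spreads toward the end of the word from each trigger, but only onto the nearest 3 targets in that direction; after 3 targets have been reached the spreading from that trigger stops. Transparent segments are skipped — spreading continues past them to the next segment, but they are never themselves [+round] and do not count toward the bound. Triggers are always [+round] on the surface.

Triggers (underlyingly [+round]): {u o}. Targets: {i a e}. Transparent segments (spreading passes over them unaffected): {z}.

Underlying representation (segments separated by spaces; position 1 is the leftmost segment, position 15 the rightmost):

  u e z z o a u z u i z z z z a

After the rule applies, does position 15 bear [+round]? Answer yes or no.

From /u/ at 1 rightward: 2 /e/ → [+round]; 3 /z/ transparent; 4 /z/ transparent; 5 /o/ is itself a trigger — this domain ends here.
From /o/ at 5 rightward: 6 /a/ → [+round]; 7 /u/ is itself a trigger — this domain ends here.
From /u/ at 7 rightward: 8 /z/ transparent; 9 /u/ is itself a trigger — this domain ends here.
From /u/ at 9 rightward: 10 /i/ → [+round]; 11 /z/ transparent; 12 /z/ transparent; 13 /z/ transparent; 14 /z/ transparent; 15 /a/ → [+round]; word edge.
[+round] positions on the surface: 1 2 5 6 7 9 10 15.

yes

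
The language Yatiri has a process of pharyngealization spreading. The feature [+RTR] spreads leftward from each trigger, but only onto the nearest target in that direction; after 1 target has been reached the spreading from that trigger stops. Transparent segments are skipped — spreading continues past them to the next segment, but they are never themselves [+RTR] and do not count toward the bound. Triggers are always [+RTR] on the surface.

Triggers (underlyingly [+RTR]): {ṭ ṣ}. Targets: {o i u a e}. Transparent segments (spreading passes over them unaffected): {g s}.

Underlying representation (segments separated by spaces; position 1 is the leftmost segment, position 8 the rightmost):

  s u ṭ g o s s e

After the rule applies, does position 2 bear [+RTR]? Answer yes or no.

From /ṭ/ at 3 leftward: 2 /u/ → [+RTR]; bound reached.
Targets with no active source: positions 5 8 stay [-emphatic].
[+RTR] positions on the surface: 2 3.

yes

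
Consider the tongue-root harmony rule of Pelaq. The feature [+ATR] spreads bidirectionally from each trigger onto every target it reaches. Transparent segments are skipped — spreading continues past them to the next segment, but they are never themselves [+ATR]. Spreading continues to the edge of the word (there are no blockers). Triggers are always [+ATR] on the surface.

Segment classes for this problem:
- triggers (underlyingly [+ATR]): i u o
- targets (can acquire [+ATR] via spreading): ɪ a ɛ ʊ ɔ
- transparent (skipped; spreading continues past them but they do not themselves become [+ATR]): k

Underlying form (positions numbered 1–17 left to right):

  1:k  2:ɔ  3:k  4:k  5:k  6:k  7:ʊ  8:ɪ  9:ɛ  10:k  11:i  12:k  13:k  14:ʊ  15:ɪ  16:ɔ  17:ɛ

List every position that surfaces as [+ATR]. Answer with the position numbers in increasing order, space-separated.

From /i/ at 11 rightward: 12 /k/ transparent; 13 /k/ transparent; 14 /ʊ/ → [+ATR]; 15 /ɪ/ → [+ATR]; 16 /ɔ/ → [+ATR]; 17 /ɛ/ → [+ATR]; word edge.
From /i/ at 11 leftward: 10 /k/ transparent; 9 /ɛ/ → [+ATR]; 8 /ɪ/ → [+ATR]; 7 /ʊ/ → [+ATR]; 6 /k/ transparent; 5 /k/ transparent; 4 /k/ transparent; 3 /k/ transparent; 2 /ɔ/ → [+ATR]; 1 /k/ transparent; word edge.

2 7 8 9 11 14 15 16 17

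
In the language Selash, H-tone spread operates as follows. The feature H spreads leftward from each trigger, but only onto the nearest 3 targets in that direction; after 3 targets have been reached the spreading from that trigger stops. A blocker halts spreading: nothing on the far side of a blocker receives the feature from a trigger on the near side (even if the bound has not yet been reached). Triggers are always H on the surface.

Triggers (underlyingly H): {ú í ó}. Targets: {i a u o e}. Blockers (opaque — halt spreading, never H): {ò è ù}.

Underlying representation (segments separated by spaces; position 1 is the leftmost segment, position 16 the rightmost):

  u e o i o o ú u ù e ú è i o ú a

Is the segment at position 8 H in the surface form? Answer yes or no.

no

From /ú/ at 7 leftward: 6 /o/ → H; 5 /o/ → H; 4 /i/ → H; bound reached.
From /ú/ at 11 leftward: 10 /e/ → H; 9 /ù/ blocks.
From /ú/ at 15 leftward: 14 /o/ → H; 13 /i/ → H; 12 /è/ blocks.
Targets with no active source: positions 1 2 3 8 16 stay [-high tone].
H positions on the surface: 4 5 6 7 10 11 13 14 15.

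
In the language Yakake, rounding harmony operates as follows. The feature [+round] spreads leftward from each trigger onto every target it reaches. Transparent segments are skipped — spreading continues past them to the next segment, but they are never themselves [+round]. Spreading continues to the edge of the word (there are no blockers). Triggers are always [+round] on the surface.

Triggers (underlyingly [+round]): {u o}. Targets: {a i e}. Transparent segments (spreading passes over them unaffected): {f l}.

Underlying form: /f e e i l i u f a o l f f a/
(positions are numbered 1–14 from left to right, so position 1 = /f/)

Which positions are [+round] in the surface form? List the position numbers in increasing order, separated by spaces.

From /u/ at 7 leftward: 6 /i/ → [+round]; 5 /l/ transparent; 4 /i/ → [+round]; 3 /e/ → [+round]; 2 /e/ → [+round]; 1 /f/ transparent; word edge.
From /o/ at 10 leftward: 9 /a/ → [+round]; 8 /f/ transparent; 7 /u/ is itself a trigger — this domain ends here.
Target with no active source: position 14 stays [-round].

2 3 4 6 7 9 10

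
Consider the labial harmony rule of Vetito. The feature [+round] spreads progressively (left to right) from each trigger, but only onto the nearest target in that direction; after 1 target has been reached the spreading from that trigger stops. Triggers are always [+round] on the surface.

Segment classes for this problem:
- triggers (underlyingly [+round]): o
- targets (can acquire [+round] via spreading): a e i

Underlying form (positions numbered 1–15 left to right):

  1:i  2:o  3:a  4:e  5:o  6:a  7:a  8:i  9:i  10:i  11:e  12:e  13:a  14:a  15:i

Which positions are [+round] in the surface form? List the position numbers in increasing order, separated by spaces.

2 3 5 6

From /o/ at 2 rightward: 3 /a/ → [+round]; bound reached.
From /o/ at 5 rightward: 6 /a/ → [+round]; bound reached.
Targets with no active source: positions 1 4 7 8 9 10 11 12 13 14 15 stay [-round].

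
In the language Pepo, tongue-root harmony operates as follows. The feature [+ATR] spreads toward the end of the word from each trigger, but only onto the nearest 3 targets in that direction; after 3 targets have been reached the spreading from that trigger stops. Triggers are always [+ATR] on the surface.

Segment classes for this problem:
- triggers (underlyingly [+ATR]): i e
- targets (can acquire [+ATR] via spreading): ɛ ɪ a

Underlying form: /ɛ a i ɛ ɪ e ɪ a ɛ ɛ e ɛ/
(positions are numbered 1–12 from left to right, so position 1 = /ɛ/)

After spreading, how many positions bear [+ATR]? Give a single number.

From /i/ at 3 rightward: 4 /ɛ/ → [+ATR]; 5 /ɪ/ → [+ATR]; 6 /e/ is itself a trigger — this domain ends here.
From /e/ at 6 rightward: 7 /ɪ/ → [+ATR]; 8 /a/ → [+ATR]; 9 /ɛ/ → [+ATR]; bound reached.
From /e/ at 11 rightward: 12 /ɛ/ → [+ATR]; word edge.
Targets with no active source: positions 1 2 10 stay [-ATR].
[+ATR] positions on the surface: 3 4 5 6 7 8 9 11 12.

9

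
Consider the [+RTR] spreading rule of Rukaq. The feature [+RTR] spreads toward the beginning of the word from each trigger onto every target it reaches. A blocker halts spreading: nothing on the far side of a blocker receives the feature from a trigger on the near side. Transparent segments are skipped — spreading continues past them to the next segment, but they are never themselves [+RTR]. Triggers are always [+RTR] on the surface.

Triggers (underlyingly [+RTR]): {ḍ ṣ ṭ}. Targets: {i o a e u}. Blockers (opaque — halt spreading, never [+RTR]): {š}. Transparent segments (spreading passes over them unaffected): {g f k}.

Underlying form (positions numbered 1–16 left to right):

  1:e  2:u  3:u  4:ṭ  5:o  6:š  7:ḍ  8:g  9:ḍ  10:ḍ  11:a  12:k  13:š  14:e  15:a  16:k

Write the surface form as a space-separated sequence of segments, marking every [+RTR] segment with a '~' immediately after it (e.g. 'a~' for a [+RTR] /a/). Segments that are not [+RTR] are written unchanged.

From /ṭ/ at 4 leftward: 3 /u/ → [+RTR]; 2 /u/ → [+RTR]; 1 /e/ → [+RTR]; word edge.
From /ḍ/ at 7 leftward: 6 /š/ blocks.
From /ḍ/ at 9 leftward: 8 /g/ transparent; 7 /ḍ/ is itself a trigger — this domain ends here.
From /ḍ/ at 10 leftward: 9 /ḍ/ is itself a trigger — this domain ends here.
Targets with no active source: positions 5 11 14 15 stay [-emphatic].
[+RTR] positions on the surface: 1 2 3 4 7 9 10.

e~ u~ u~ ṭ~ o š ḍ~ g ḍ~ ḍ~ a k š e a k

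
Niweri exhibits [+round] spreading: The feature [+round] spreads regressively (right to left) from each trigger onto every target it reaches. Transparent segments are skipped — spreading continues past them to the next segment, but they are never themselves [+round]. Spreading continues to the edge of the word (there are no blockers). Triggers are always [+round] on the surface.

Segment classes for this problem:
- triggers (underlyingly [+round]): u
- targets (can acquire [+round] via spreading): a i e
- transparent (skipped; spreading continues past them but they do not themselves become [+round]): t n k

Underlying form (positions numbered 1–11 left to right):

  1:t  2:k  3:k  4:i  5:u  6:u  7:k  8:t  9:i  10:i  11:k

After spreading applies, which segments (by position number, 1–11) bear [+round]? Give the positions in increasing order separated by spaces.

From /u/ at 5 leftward: 4 /i/ → [+round]; 3 /k/ transparent; 2 /k/ transparent; 1 /t/ transparent; word edge.
From /u/ at 6 leftward: 5 /u/ is itself a trigger — this domain ends here.
Targets with no active source: positions 9 10 stay [-round].

4 5 6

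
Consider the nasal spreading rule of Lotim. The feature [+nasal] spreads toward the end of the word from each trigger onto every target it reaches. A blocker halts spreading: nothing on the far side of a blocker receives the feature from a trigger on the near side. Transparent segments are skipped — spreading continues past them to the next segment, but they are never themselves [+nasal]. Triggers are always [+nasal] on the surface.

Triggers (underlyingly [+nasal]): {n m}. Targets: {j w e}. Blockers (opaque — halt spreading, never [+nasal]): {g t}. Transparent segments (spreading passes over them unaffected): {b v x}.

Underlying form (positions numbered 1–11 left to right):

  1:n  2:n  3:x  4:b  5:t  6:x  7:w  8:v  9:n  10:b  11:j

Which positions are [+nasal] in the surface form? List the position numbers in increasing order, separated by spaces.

From /n/ at 1 rightward: 2 /n/ is itself a trigger — this domain ends here.
From /n/ at 2 rightward: 3 /x/ transparent; 4 /b/ transparent; 5 /t/ blocks.
From /n/ at 9 rightward: 10 /b/ transparent; 11 /j/ → [+nasal]; word edge.
Target with no active source: position 7 stays [-nasal].

1 2 9 11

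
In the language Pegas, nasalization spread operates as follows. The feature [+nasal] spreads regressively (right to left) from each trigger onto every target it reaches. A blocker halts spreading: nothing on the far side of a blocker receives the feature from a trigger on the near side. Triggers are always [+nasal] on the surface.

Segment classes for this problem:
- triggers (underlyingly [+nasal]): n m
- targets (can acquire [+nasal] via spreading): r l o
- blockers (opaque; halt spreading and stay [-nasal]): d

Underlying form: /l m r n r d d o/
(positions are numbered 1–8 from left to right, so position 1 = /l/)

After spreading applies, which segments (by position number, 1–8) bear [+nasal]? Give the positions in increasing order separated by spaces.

1 2 3 4

From /m/ at 2 leftward: 1 /l/ → [+nasal]; word edge.
From /n/ at 4 leftward: 3 /r/ → [+nasal]; 2 /m/ is itself a trigger — this domain ends here.
Targets with no active source: positions 5 8 stay [-nasal].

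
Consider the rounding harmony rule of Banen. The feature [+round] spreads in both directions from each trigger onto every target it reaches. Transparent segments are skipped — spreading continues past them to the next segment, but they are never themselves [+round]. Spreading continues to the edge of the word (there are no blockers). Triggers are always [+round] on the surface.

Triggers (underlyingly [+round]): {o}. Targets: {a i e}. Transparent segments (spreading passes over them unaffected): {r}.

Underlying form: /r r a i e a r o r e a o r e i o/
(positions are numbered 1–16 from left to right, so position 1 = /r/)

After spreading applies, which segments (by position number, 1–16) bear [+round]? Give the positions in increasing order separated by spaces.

3 4 5 6 8 10 11 12 14 15 16

From /o/ at 8 rightward: 9 /r/ transparent; 10 /e/ → [+round]; 11 /a/ → [+round]; 12 /o/ is itself a trigger — this domain ends here.
From /o/ at 8 leftward: 7 /r/ transparent; 6 /a/ → [+round]; 5 /e/ → [+round]; 4 /i/ → [+round]; 3 /a/ → [+round]; 2 /r/ transparent; 1 /r/ transparent; word edge.
From /o/ at 12 rightward: 13 /r/ transparent; 14 /e/ → [+round]; 15 /i/ → [+round]; 16 /o/ is itself a trigger — this domain ends here.
From /o/ at 12 leftward: 11 /a/ → [+round]; 10 /e/ → [+round]; 9 /r/ transparent; 8 /o/ is itself a trigger — this domain ends here.
From /o/ at 16 rightward: word edge.
From /o/ at 16 leftward: 15 /i/ → [+round]; 14 /e/ → [+round]; 13 /r/ transparent; 12 /o/ is itself a trigger — this domain ends here.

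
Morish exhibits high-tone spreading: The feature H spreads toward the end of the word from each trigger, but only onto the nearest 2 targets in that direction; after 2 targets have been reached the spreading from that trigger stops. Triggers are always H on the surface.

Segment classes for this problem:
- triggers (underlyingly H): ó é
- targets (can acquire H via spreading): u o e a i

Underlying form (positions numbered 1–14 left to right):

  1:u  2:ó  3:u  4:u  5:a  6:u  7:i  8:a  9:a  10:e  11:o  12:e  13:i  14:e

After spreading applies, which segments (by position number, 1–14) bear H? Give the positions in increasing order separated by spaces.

From /ó/ at 2 rightward: 3 /u/ → H; 4 /u/ → H; bound reached.
Targets with no active source: positions 1 5 6 7 8 9 10 11 12 13 14 stay [-high tone].

2 3 4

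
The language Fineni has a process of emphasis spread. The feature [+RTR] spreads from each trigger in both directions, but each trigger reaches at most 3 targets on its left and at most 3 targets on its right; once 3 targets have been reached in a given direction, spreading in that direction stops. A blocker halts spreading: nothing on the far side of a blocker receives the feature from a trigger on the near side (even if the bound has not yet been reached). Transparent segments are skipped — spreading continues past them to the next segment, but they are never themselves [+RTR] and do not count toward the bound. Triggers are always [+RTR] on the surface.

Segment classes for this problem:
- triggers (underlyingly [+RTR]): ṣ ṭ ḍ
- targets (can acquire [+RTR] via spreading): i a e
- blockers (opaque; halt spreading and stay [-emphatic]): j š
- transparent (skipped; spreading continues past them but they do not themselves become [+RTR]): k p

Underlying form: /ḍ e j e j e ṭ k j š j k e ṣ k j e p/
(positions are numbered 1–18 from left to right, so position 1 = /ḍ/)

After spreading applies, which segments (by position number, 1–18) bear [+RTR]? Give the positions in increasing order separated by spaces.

From /ḍ/ at 1 rightward: 2 /e/ → [+RTR]; 3 /j/ blocks.
From /ḍ/ at 1 leftward: word edge.
From /ṭ/ at 7 rightward: 8 /k/ transparent; 9 /j/ blocks.
From /ṭ/ at 7 leftward: 6 /e/ → [+RTR]; 5 /j/ blocks.
From /ṣ/ at 14 rightward: 15 /k/ transparent; 16 /j/ blocks.
From /ṣ/ at 14 leftward: 13 /e/ → [+RTR]; 12 /k/ transparent; 11 /j/ blocks.
Targets with no active source: positions 4 17 stay [-emphatic].

1 2 6 7 13 14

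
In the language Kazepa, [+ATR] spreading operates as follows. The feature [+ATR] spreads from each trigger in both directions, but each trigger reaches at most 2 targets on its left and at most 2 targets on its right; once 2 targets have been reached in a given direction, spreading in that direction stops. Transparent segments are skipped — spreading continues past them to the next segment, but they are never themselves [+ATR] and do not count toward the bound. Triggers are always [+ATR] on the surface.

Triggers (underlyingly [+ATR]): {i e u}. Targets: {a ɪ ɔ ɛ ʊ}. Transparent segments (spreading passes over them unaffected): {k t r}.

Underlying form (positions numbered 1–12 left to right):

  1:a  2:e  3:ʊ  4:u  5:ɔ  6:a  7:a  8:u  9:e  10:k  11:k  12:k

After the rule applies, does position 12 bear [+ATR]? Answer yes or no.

no

From /e/ at 2 rightward: 3 /ʊ/ → [+ATR]; 4 /u/ is itself a trigger — this domain ends here.
From /e/ at 2 leftward: 1 /a/ → [+ATR]; word edge.
From /u/ at 4 rightward: 5 /ɔ/ → [+ATR]; 6 /a/ → [+ATR]; bound reached.
From /u/ at 4 leftward: 3 /ʊ/ → [+ATR]; 2 /e/ is itself a trigger — this domain ends here.
From /u/ at 8 rightward: 9 /e/ is itself a trigger — this domain ends here.
From /u/ at 8 leftward: 7 /a/ → [+ATR]; 6 /a/ → [+ATR]; bound reached.
From /e/ at 9 rightward: 10 /k/ transparent; 11 /k/ transparent; 12 /k/ transparent; word edge.
From /e/ at 9 leftward: 8 /u/ is itself a trigger — this domain ends here.
[+ATR] positions on the surface: 1 2 3 4 5 6 7 8 9.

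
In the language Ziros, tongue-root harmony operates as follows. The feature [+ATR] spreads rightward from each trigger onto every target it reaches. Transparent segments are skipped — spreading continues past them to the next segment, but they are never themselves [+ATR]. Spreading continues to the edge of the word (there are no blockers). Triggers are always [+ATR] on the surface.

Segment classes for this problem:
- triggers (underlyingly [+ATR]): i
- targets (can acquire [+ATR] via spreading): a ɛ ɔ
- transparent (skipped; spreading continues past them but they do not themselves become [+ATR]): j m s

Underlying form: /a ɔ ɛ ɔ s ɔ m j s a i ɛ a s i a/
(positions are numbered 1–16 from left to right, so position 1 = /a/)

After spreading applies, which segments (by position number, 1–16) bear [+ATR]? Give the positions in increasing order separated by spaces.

From /i/ at 11 rightward: 12 /ɛ/ → [+ATR]; 13 /a/ → [+ATR]; 14 /s/ transparent; 15 /i/ is itself a trigger — this domain ends here.
From /i/ at 15 rightward: 16 /a/ → [+ATR]; word edge.
Targets with no active source: positions 1 2 3 4 6 10 stay [-ATR].

11 12 13 15 16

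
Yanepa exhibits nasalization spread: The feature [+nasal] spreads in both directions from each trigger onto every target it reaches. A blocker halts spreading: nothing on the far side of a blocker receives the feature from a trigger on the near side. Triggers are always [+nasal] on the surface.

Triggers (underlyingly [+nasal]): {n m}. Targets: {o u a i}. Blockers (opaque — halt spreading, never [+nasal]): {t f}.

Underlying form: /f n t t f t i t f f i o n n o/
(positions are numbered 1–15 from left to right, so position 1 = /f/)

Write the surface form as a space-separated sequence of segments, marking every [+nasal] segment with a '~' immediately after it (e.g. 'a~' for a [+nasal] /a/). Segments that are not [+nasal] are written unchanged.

From /n/ at 2 rightward: 3 /t/ blocks.
From /n/ at 2 leftward: 1 /f/ blocks.
From /n/ at 13 rightward: 14 /n/ is itself a trigger — this domain ends here.
From /n/ at 13 leftward: 12 /o/ → [+nasal]; 11 /i/ → [+nasal]; 10 /f/ blocks.
From /n/ at 14 rightward: 15 /o/ → [+nasal]; word edge.
From /n/ at 14 leftward: 13 /n/ is itself a trigger — this domain ends here.
Target with no active source: position 7 stays [-nasal].
[+nasal] positions on the surface: 2 11 12 13 14 15.

f n~ t t f t i t f f i~ o~ n~ n~ o~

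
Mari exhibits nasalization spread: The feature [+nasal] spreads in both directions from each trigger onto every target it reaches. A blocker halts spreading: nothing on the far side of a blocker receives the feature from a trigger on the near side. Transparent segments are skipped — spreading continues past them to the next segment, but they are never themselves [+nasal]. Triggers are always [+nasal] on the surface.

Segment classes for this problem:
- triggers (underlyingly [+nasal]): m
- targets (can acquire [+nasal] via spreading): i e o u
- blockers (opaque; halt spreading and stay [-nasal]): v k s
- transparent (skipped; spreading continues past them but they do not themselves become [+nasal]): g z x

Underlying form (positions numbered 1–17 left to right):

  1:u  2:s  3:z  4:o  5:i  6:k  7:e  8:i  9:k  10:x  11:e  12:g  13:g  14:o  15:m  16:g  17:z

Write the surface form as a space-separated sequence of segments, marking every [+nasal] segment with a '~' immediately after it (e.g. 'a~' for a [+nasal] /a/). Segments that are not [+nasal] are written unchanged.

u s z o i k e i k x e~ g g o~ m~ g z

From /m/ at 15 rightward: 16 /g/ transparent; 17 /z/ transparent; word edge.
From /m/ at 15 leftward: 14 /o/ → [+nasal]; 13 /g/ transparent; 12 /g/ transparent; 11 /e/ → [+nasal]; 10 /x/ transparent; 9 /k/ blocks.
Targets with no active source: positions 1 4 5 7 8 stay [-nasal].
[+nasal] positions on the surface: 11 14 15.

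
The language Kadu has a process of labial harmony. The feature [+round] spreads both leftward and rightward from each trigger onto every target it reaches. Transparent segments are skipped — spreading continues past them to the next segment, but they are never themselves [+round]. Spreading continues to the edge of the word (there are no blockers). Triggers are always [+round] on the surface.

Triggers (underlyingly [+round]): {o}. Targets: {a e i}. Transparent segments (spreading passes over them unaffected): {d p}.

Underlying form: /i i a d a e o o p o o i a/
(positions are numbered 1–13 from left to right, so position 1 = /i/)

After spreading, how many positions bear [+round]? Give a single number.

From /o/ at 7 rightward: 8 /o/ is itself a trigger — this domain ends here.
From /o/ at 7 leftward: 6 /e/ → [+round]; 5 /a/ → [+round]; 4 /d/ transparent; 3 /a/ → [+round]; 2 /i/ → [+round]; 1 /i/ → [+round]; word edge.
From /o/ at 8 rightward: 9 /p/ transparent; 10 /o/ is itself a trigger — this domain ends here.
From /o/ at 8 leftward: 7 /o/ is itself a trigger — this domain ends here.
From /o/ at 10 rightward: 11 /o/ is itself a trigger — this domain ends here.
From /o/ at 10 leftward: 9 /p/ transparent; 8 /o/ is itself a trigger — this domain ends here.
From /o/ at 11 rightward: 12 /i/ → [+round]; 13 /a/ → [+round]; word edge.
From /o/ at 11 leftward: 10 /o/ is itself a trigger — this domain ends here.
[+round] positions on the surface: 1 2 3 5 6 7 8 10 11 12 13.

11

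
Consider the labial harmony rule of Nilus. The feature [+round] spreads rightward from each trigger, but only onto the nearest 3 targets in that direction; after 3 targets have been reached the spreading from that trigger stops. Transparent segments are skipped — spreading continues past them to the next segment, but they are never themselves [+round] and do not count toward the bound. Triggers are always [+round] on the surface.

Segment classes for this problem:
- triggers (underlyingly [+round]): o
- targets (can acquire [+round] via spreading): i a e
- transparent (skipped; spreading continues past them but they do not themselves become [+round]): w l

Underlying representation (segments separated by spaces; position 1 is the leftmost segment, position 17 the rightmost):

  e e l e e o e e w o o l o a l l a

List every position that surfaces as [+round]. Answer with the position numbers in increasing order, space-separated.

From /o/ at 6 rightward: 7 /e/ → [+round]; 8 /e/ → [+round]; 9 /w/ transparent; 10 /o/ is itself a trigger — this domain ends here.
From /o/ at 10 rightward: 11 /o/ is itself a trigger — this domain ends here.
From /o/ at 11 rightward: 12 /l/ transparent; 13 /o/ is itself a trigger — this domain ends here.
From /o/ at 13 rightward: 14 /a/ → [+round]; 15 /l/ transparent; 16 /l/ transparent; 17 /a/ → [+round]; word edge.
Targets with no active source: positions 1 2 4 5 stay [-round].

6 7 8 10 11 13 14 17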